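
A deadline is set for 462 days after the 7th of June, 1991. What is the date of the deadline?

the 11th of September, 1992

Count 462 days after June 7, 1991:
Day-of-year of June 7, 1991: 158.
Day-of-year of September 11, 1992: 255.
1991 has 365 days, so 365 − 158 = 207 days remain in 1991.
Total: 207 + 255 = 462 days.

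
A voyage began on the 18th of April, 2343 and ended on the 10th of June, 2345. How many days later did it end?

Day-of-year of April 18, 2343: 108.
Day-of-year of June 10, 2345: 161.
2343 has 365 days, so 365 − 108 = 257 days remain in 2343.
Full years: 2344: 366. Sum = 366.
Total: 257 + 366 + 161 = 784 days.

784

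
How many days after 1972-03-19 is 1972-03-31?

12

Within March 1972: 31 − 19 = 12 days.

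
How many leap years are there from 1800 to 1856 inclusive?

14

Years divisible by 4: 1800, 1804, …, 1856 — 15 in all.
Of these, 1800 is divisible by 100 but not 400, so not leap.
Leap years: 15 − 1 = 14.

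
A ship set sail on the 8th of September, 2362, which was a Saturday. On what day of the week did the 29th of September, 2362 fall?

Saturday

Within September 2362: 29 − 8 = 21 days.
21 is a multiple of 7, so the 29th of September, 2362 falls on the same weekday: Saturday.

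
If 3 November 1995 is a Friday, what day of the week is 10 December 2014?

Wednesday

From November 3, 1995 to November 3, 2014: 19 years, of which 5 contain a Feb 29 — 14×365 + 5×366 = 6940 days.
(2000 is a leap year (divisible by 400).)
November 2014: 30 − 3 = 27 days remain.
December 1–10, 2014: 10 days.
Residual: 37 days.
Total: 6977 days.
6977 mod 7 = 5, so 5 days after Friday is Wednesday.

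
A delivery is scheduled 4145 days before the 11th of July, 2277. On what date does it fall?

the 6th of March, 2266

Count 4145 days before July 11, 2277:
Day-of-year of March 6, 2266: 65.
Day-of-year of July 11, 2277: 192.
2266 has 365 days, so 365 − 65 = 300 days remain in 2266.
Full years 2267–2276: 7 common + 3 leap = 7×365 + 3×366 = 3653 days.
Total: 300 + 3653 + 192 = 4145 days.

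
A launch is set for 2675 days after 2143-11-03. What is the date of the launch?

2151-03-01

Count 2675 days after November 3, 2143:
From November 3, 2143 to November 3, 2150: 7 years, of which 2 contain a Feb 29 — 5×365 + 2×366 = 2557 days.
November 2150: 30 − 3 = 27 days remain.
Then December (31), January (31), February 2151 (28): 31 + 31 + 28 = 90 days.
March 1, 2151: 1 day.
Residual: 118 days.
Total: 2675 days.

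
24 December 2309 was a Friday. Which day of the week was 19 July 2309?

Count forward from the earlier date (July 19, 2309) to the later (December 24, 2309):
July 2309: 31 − 19 = 12 days remain.
Then August (31), September (30), October (31), November (30): 31 + 30 + 31 + 30 = 122 days.
December 1–24, 2309: 24 days.
Total: 12 + 122 + 24 = 158 days.
158 mod 7 = 4, so 4 days before Friday is Monday.

Monday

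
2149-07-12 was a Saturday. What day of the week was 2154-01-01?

Day-of-year of July 12, 2149: 193.
Day-of-year of January 1, 2154: 1.
2149 has 365 days, so 365 − 193 = 172 days remain in 2149.
Full years: 2150: 365; 2151: 365; 2152: 366; 2153: 365. Sum = 1461.
Total: 172 + 1461 + 1 = 1634 days.
1634 mod 7 = 3, so 3 days after Saturday is Tuesday.

Tuesday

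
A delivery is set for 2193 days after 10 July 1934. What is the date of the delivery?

11 July 1940

Count 2193 days after July 10, 1934:
Day-of-year of July 10, 1934: 191.
Day-of-year of July 11, 1940: 193.
1934 has 365 days, so 365 − 191 = 174 days remain in 1934.
Full years: 1935: 365; 1936: 366; 1937: 365; 1938: 365; 1939: 365. Sum = 1826.
Total: 174 + 1826 + 193 = 2193 days.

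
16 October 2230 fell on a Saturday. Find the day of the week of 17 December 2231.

Day-of-year of October 16, 2230: 289.
Day-of-year of December 17, 2231: 351.
2230 has 365 days, so 365 − 289 = 76 days remain in 2230.
Total: 76 + 351 = 427 days.
427 is a multiple of 7, so 17 December 2231 falls on the same weekday: Saturday.

Saturday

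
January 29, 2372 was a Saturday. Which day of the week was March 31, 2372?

January 2372: 31 − 29 = 2 days remain.
Then February 2372 (29): 29 days.
March 1–31, 2372: 31 days.
Total: 2 + 29 + 31 = 62 days.
62 mod 7 = 6, so 6 days after Saturday is Friday.

Friday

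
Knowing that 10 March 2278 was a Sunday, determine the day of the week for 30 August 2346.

From March 10, 2278 to March 10, 2346: 68 years, of which 16 contain a Feb 29 — 52×365 + 16×366 = 24836 days.
(2300 is not a leap year (divisible by 100 but not 400).)
March 2346: 31 − 10 = 21 days remain.
Then April (30), May (31), June (30), July (31): 30 + 31 + 30 + 31 = 122 days.
August 1–30, 2346: 30 days.
Residual: 173 days.
Total: 25009 days.
25009 mod 7 = 5, so 5 days after Sunday is Friday.

Friday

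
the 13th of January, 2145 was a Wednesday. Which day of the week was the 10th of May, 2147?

January 13, 2145 → January 13, 2146: 365 days.
January 13, 2146 → January 13, 2147: 365 days.
January 2147: 31 − 13 = 18 days remain.
Then February 2147 (28), March (31), April (30): 28 + 31 + 30 = 89 days.
May 1–10, 2147: 10 days.
Residual: 117 days.
Total: 847 days.
847 is a multiple of 7, so the 10th of May, 2147 falls on the same weekday: Wednesday.

Wednesday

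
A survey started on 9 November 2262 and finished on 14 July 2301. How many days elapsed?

From November 9, 2262 to November 9, 2300: 38 years, of which 9 contain a Feb 29 — 29×365 + 9×366 = 13879 days.
(2300 is not a leap year (divisible by 100 but not 400).)
November 2300: 30 − 9 = 21 days remain.
Then December (31), January (31), February 2301 (28), March (31), April (30), May (31), June (30): 31 + 31 + 28 + 31 + 30 + 31 + 30 = 212 days.
July 1–14, 2301: 14 days.
Residual: 247 days.
Total: 14126 days.

14126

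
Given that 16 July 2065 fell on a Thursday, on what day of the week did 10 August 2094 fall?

Tuesday

From July 16, 2065 to July 16, 2094: 29 years, of which 7 contain a Feb 29 — 22×365 + 7×366 = 10592 days.
July 2094: 31 − 16 = 15 days remain.
August 1–10, 2094: 10 days.
Residual: 25 days.
Total: 10617 days.
10617 mod 7 = 5, so 5 days after Thursday is Tuesday.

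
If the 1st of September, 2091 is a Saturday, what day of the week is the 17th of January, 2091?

Count forward from the earlier date (January 17, 2091) to the later (September 1, 2091):
January 2091: 31 − 17 = 14 days remain.
Then February 2091 (28), March (31), April (30), May (31), June (30), July (31), August (31): 28 + 31 + 30 + 31 + 30 + 31 + 31 = 212 days.
September 1, 2091: 1 day.
Total: 14 + 212 + 1 = 227 days.
227 mod 7 = 3, so 3 days before Saturday is Wednesday.

Wednesday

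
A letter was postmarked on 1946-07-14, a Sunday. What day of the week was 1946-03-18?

Monday

Count forward from the earlier date (March 18, 1946) to the later (July 14, 1946):
March 1946: 31 − 18 = 13 days remain.
Then April (30), May (31), June (30): 30 + 31 + 30 = 91 days.
July 1–14, 1946: 14 days.
Total: 13 + 91 + 14 = 118 days.
118 mod 7 = 6, so 6 days before Sunday is Monday.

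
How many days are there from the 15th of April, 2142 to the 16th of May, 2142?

31

April 2142: 30 − 15 = 15 days remain.
May 1–16, 2142: 16 days.
Total: 15 + 16 = 31 days.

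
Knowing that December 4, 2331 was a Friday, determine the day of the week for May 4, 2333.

Thursday

Day-of-year of December 4, 2331: 338.
Day-of-year of May 4, 2333: 124.
2331 has 365 days, so 365 − 338 = 27 days remain in 2331.
Full years: 2332: 366. Sum = 366.
Total: 27 + 366 + 124 = 517 days.
517 mod 7 = 6, so 6 days after Friday is Thursday.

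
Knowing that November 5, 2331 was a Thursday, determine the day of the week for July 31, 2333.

November 2331: 30 − 5 = 25 days remain.
Then 19 full months totalling 578 days.
July 1–31, 2333: 31 days.
Total: 25 + 578 + 31 = 634 days.
634 mod 7 = 4, so 4 days after Thursday is Monday.

Monday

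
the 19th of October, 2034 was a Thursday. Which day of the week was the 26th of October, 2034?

Within October 2034: 26 − 19 = 7 days.
7 is a multiple of 7, so the 26th of October, 2034 falls on the same weekday: Thursday.

Thursday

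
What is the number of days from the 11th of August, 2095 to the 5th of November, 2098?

1182

August 11, 2095 → August 11, 2096: 366 days (2096 is a leap year).
August 11, 2096 → August 11, 2097: 365 days.
August 11, 2097 → August 11, 2098: 365 days.
August 2098: 31 − 11 = 20 days remain.
Then September (30), October (31): 30 + 31 = 61 days.
November 1–5, 2098: 5 days.
Residual: 86 days.
Total: 1182 days.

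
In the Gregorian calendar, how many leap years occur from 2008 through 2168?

40

Years divisible by 4: 2008, 2012, …, 2168 — 41 in all.
Of these, 2100 is divisible by 100 but not 400, so not leap.
Leap years: 41 − 1 = 40.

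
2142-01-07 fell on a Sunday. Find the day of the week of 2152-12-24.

From January 7, 2142 to January 7, 2152: 10 years, of which 2 contain a Feb 29 — 8×365 + 2×366 = 3652 days.
January 2152: 31 − 7 = 24 days remain.
Then 10 full months totalling 304 days.
December 1–24, 2152: 24 days.
Residual: 352 days.
Total: 4004 days.
4004 is a multiple of 7, so 2152-12-24 falls on the same weekday: Sunday.

Sunday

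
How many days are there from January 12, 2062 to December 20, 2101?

Day-of-year of January 12, 2062: 12.
Day-of-year of December 20, 2101: 354.
2062 has 365 days, so 365 − 12 = 353 days remain in 2062.
Full years 2063–2100: 29 common + 9 leap = 29×365 + 9×366 = 13879 days.
Total: 353 + 13879 + 354 = 14586 days.

14586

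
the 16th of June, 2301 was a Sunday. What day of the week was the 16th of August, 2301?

Friday

June 2301: 30 − 16 = 14 days remain.
Then July (31): 31 days.
August 1–16, 2301: 16 days.
Total: 14 + 31 + 16 = 61 days.
61 mod 7 = 5, so 5 days after Sunday is Friday.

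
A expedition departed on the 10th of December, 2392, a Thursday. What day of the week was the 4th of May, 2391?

Saturday

Count forward from the earlier date (May 4, 2391) to the later (December 10, 2392):
Day-of-year of May 4, 2391: 124.
Day-of-year of December 10, 2392: 345.
2391 has 365 days, so 365 − 124 = 241 days remain in 2391.
Total: 241 + 345 = 586 days.
586 mod 7 = 5, so 5 days before Thursday is Saturday.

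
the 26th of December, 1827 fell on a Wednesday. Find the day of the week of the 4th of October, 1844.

Friday

Day-of-year of December 26, 1827: 360.
Day-of-year of October 4, 1844: 278.
1827 has 365 days, so 365 − 360 = 5 days remain in 1827.
Full years 1828–1843: 12 common + 4 leap = 12×365 + 4×366 = 5844 days.
Total: 5 + 5844 + 278 = 6127 days.
6127 mod 7 = 2, so 2 days after Wednesday is Friday.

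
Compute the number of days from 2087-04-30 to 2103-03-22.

5804

Day-of-year of April 30, 2087: 120.
Day-of-year of March 22, 2103: 81.
2087 has 365 days, so 365 − 120 = 245 days remain in 2087.
Full years 2088–2102: 12 common + 3 leap = 12×365 + 3×366 = 5478 days.
Total: 245 + 5478 + 81 = 5804 days.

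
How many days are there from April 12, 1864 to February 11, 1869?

April 12, 1864 → April 12, 1865: 365 days.
April 12, 1865 → April 12, 1866: 365 days.
April 12, 1866 → April 12, 1867: 365 days.
April 12, 1867 → April 12, 1868: 366 days (1868 is a leap year).
April 1868: 30 − 12 = 18 days remain.
Then 9 full months totalling 276 days.
February 1–11, 1869: 11 days (1869 is not a leap year).
Residual: 305 days.
Total: 1766 days.

1766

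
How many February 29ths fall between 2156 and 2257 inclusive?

25

Years divisible by 4: 2156, 2160, …, 2256 — 26 in all.
Of these, 2200 is divisible by 100 but not 400, so not leap.
Leap years: 26 − 1 = 25.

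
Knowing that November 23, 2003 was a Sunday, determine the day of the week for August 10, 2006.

Thursday

November 23, 2003 → November 23, 2004: 366 days (2004 is a leap year).
November 23, 2004 → November 23, 2005: 365 days.
November 2005: 30 − 23 = 7 days remain.
Then December (31), January (31), February 2006 (28), March (31), April (30), May (31), June (30), July (31): 31 + 31 + 28 + 31 + 30 + 31 + 30 + 31 = 243 days.
August 1–10, 2006: 10 days.
Residual: 260 days.
Total: 991 days.
991 mod 7 = 4, so 4 days after Sunday is Thursday.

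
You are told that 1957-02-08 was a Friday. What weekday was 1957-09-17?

Tuesday

February 1957: 28 − 8 = 20 days remain (1957 is not a leap year, so February has 28 days).
Then March (31), April (30), May (31), June (30), July (31), August (31): 31 + 30 + 31 + 30 + 31 + 31 = 184 days.
September 1–17, 1957: 17 days.
Total: 20 + 184 + 17 = 221 days.
221 mod 7 = 4, so 4 days after Friday is Tuesday.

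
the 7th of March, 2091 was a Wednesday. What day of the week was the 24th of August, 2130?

From March 7, 2091 to March 7, 2130: 39 years, of which 9 contain a Feb 29 — 30×365 + 9×366 = 14244 days.
(2100 is not a leap year (divisible by 100 but not 400).)
March 2130: 31 − 7 = 24 days remain.
Then April (30), May (31), June (30), July (31): 30 + 31 + 30 + 31 = 122 days.
August 1–24, 2130: 24 days.
Residual: 170 days.
Total: 14414 days.
14414 mod 7 = 1, so 1 day after Wednesday is Thursday.

Thursday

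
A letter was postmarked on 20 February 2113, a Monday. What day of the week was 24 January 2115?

Thursday

Day-of-year of February 20, 2113: 51.
Day-of-year of January 24, 2115: 24.
2113 has 365 days, so 365 − 51 = 314 days remain in 2113.
Full years: 2114: 365. Sum = 365.
Total: 314 + 365 + 24 = 703 days.
703 mod 7 = 3, so 3 days after Monday is Thursday.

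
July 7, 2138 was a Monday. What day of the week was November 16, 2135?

Count forward from the earlier date (November 16, 2135) to the later (July 7, 2138):
Day-of-year of November 16, 2135: 320.
Day-of-year of July 7, 2138: 188.
2135 has 365 days, so 365 − 320 = 45 days remain in 2135.
Full years: 2136: 366; 2137: 365. Sum = 731.
Total: 45 + 731 + 188 = 964 days.
964 mod 7 = 5, so 5 days before Monday is Wednesday.

Wednesday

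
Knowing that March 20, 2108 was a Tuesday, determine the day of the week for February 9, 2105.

Monday

Count forward from the earlier date (February 9, 2105) to the later (March 20, 2108):
Day-of-year of February 9, 2105: 40.
Day-of-year of March 20, 2108: 80.
2105 has 365 days, so 365 − 40 = 325 days remain in 2105.
Full years: 2106: 365; 2107: 365. Sum = 730.
Total: 325 + 730 + 80 = 1135 days.
1135 mod 7 = 1, so 1 day before Tuesday is Monday.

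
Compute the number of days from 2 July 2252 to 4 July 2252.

Within July 2252: 4 − 2 = 2 days.

2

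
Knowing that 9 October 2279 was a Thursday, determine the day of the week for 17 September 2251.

Wednesday

Count forward from the earlier date (September 17, 2251) to the later (October 9, 2279):
Day-of-year of September 17, 2251: 260.
Day-of-year of October 9, 2279: 282.
2251 has 365 days, so 365 − 260 = 105 days remain in 2251.
Full years 2252–2278: 20 common + 7 leap = 20×365 + 7×366 = 9862 days.
Total: 105 + 9862 + 282 = 10249 days.
10249 mod 7 = 1, so 1 day before Thursday is Wednesday.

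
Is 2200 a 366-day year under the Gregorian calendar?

2200 is not a leap year (divisible by 100 but not 400).

No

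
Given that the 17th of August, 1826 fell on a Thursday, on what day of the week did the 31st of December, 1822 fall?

Count forward from the earlier date (December 31, 1822) to the later (August 17, 1826):
December 31, 1822 → December 31, 1823: 365 days.
December 31, 1823 → December 31, 1824: 366 days (1824 is a leap year).
December 31, 1824 → December 31, 1825: 365 days.
December 1825: 31 − 31 = 0 days remain.
Then January (31), February 1826 (28), March (31), April (30), May (31), June (30), July (31): 31 + 28 + 31 + 30 + 31 + 30 + 31 = 212 days.
August 1–17, 1826: 17 days.
Residual: 229 days.
Total: 1325 days.
1325 mod 7 = 2, so 2 days before Thursday is Tuesday.

Tuesday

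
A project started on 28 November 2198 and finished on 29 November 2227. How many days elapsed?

10592

Day-of-year of November 28, 2198: 332.
Day-of-year of November 29, 2227: 333.
2198 has 365 days, so 365 − 332 = 33 days remain in 2198.
Full years 2199–2226: 22 common + 6 leap = 22×365 + 6×366 = 10226 days.
Total: 33 + 10226 + 333 = 10592 days.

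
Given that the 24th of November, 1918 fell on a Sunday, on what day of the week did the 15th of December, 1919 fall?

Day-of-year of November 24, 1918: 328.
Day-of-year of December 15, 1919: 349.
1918 has 365 days, so 365 − 328 = 37 days remain in 1918.
Total: 37 + 349 = 386 days.
386 mod 7 = 1, so 1 day after Sunday is Monday.

Monday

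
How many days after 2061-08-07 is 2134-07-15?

26639

Day-of-year of August 7, 2061: 219.
Day-of-year of July 15, 2134: 196.
2061 has 365 days, so 365 − 219 = 146 days remain in 2061.
Full years 2062–2133: 55 common + 17 leap = 55×365 + 17×366 = 26297 days.
Total: 146 + 26297 + 196 = 26639 days.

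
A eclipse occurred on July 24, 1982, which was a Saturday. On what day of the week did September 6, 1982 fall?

July 1982: 31 − 24 = 7 days remain.
Then August (31): 31 days.
September 1–6, 1982: 6 days.
Total: 7 + 31 + 6 = 44 days.
44 mod 7 = 2, so 2 days after Saturday is Monday.

Monday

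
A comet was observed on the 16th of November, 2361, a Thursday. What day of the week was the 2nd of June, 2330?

Monday

Count forward from the earlier date (June 2, 2330) to the later (November 16, 2361):
Day-of-year of June 2, 2330: 153.
Day-of-year of November 16, 2361: 320.
2330 has 365 days, so 365 − 153 = 212 days remain in 2330.
Full years 2331–2360: 22 common + 8 leap = 22×365 + 8×366 = 10958 days.
Total: 212 + 10958 + 320 = 11490 days.
11490 mod 7 = 3, so 3 days before Thursday is Monday.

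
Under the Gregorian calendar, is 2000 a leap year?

2000 is a leap year (divisible by 400).

Yes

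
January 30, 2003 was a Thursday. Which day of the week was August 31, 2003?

Sunday

January 2003: 31 − 30 = 1 day remains.
Then February 2003 (28), March (31), April (30), May (31), June (30), July (31): 28 + 31 + 30 + 31 + 30 + 31 = 181 days.
August 1–31, 2003: 31 days.
Total: 1 + 181 + 31 = 213 days.
213 mod 7 = 3, so 3 days after Thursday is Sunday.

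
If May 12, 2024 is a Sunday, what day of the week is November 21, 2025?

May 12, 2024 → May 12, 2025: 365 days.
May 2025: 31 − 12 = 19 days remain.
Then June (30), July (31), August (31), September (30), October (31): 30 + 31 + 31 + 30 + 31 = 153 days.
November 1–21, 2025: 21 days.
Residual: 193 days.
Total: 558 days.
558 mod 7 = 5, so 5 days after Sunday is Friday.

Friday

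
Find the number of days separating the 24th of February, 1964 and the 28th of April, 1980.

From February 24, 1964 to February 24, 1980: 16 years, of which 4 contain a Feb 29 — 12×365 + 4×366 = 5844 days.
February 1980: 29 − 24 = 5 days remain (1980 is a leap year, so February has 29 days).
Then March (31): 31 days.
April 1–28, 1980: 28 days.
Residual: 64 days.
Total: 5908 days.

5908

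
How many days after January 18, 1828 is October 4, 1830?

990

January 18, 1828 → January 18, 1829: 366 days (1828 is a leap year).
January 18, 1829 → January 18, 1830: 365 days.
January 1830: 31 − 18 = 13 days remain.
Then February 1830 (28), March (31), April (30), May (31), June (30), July (31), August (31), September (30): 28 + 31 + 30 + 31 + 30 + 31 + 31 + 30 = 242 days.
October 1–4, 1830: 4 days.
Residual: 259 days.
Total: 990 days.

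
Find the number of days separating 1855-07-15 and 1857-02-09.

July 15, 1855 → July 15, 1856: 366 days (1856 is a leap year).
July 1856: 31 − 15 = 16 days remain.
Then August (31), September (30), October (31), November (30), December (31), January (31): 31 + 30 + 31 + 30 + 31 + 31 = 184 days.
February 1–9, 1857: 9 days (1857 is not a leap year).
Residual: 209 days.
Total: 575 days.

575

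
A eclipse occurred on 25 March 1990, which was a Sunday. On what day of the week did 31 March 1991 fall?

Sunday

Day-of-year of March 25, 1990: 84.
Day-of-year of March 31, 1991: 90.
1990 has 365 days, so 365 − 84 = 281 days remain in 1990.
Total: 281 + 90 = 371 days.
371 is a multiple of 7, so 31 March 1991 falls on the same weekday: Sunday.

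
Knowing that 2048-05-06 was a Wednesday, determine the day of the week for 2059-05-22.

Day-of-year of May 6, 2048: 127.
Day-of-year of May 22, 2059: 142.
2048 has 366 days, so 366 − 127 = 239 days remain in 2048.
Full years 2049–2058: 8 common + 2 leap = 8×365 + 2×366 = 3652 days.
Total: 239 + 3652 + 142 = 4033 days.
4033 mod 7 = 1, so 1 day after Wednesday is Thursday.

Thursday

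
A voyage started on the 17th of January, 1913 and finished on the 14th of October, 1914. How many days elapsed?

635

Day-of-year of January 17, 1913: 17.
Day-of-year of October 14, 1914: 287.
1913 has 365 days, so 365 − 17 = 348 days remain in 1913.
Total: 348 + 287 = 635 days.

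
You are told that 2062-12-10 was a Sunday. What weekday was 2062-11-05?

Count forward from the earlier date (November 5, 2062) to the later (December 10, 2062):
November 2062: 30 − 5 = 25 days remain.
December 1–10, 2062: 10 days.
Total: 25 + 10 = 35 days.
35 is a multiple of 7, so 2062-11-05 falls on the same weekday: Sunday.

Sunday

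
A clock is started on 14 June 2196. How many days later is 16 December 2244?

17716

Day-of-year of June 14, 2196: 166.
Day-of-year of December 16, 2244: 351.
2196 has 366 days, so 366 − 166 = 200 days remain in 2196.
Full years 2197–2243: 37 common + 10 leap = 37×365 + 10×366 = 17165 days.
Total: 200 + 17165 + 351 = 17716 days.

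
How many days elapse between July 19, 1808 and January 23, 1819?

Day-of-year of July 19, 1808: 201.
Day-of-year of January 23, 1819: 23.
1808 has 366 days, so 366 − 201 = 165 days remain in 1808.
Full years 1809–1818: 8 common + 2 leap = 8×365 + 2×366 = 3652 days.
Total: 165 + 3652 + 23 = 3840 days.

3840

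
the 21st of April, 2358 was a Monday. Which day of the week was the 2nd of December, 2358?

Tuesday

April 2358: 30 − 21 = 9 days remain.
Then May (31), June (30), July (31), August (31), September (30), October (31), November (30): 31 + 30 + 31 + 31 + 30 + 31 + 30 = 214 days.
December 1–2, 2358: 2 days.
Total: 9 + 214 + 2 = 225 days.
225 mod 7 = 1, so 1 day after Monday is Tuesday.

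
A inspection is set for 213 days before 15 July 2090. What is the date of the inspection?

14 December 2089

Count 213 days before July 15, 2090:
December 2089: 31 − 14 = 17 days remain.
Then January (31), February 2090 (28), March (31), April (30), May (31), June (30): 31 + 28 + 31 + 30 + 31 + 30 = 181 days.
July 1–15, 2090: 15 days.
Residual: 213 days.
Total: 213 days.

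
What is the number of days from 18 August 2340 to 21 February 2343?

Day-of-year of August 18, 2340: 231.
Day-of-year of February 21, 2343: 52.
2340 has 366 days, so 366 − 231 = 135 days remain in 2340.
Full years: 2341: 365; 2342: 365. Sum = 730.
Total: 135 + 730 + 52 = 917 days.

917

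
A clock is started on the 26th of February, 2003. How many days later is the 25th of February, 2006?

Day-of-year of February 26, 2003: 57.
Day-of-year of February 25, 2006: 56.
2003 has 365 days, so 365 − 57 = 308 days remain in 2003.
Full years: 2004: 366; 2005: 365. Sum = 731.
Total: 308 + 731 + 56 = 1095 days.

1095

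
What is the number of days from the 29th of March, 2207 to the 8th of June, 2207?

71

March 2207: 31 − 29 = 2 days remain.
Then April (30), May (31): 30 + 31 = 61 days.
June 1–8, 2207: 8 days.
Total: 2 + 61 + 8 = 71 days.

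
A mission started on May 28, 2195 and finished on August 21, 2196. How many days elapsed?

May 2195: 31 − 28 = 3 days remain.
Then 14 full months totalling 427 days.
August 1–21, 2196: 21 days.
Total: 3 + 427 + 21 = 451 days.

451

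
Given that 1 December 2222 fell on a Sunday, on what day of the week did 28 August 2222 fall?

Wednesday

Count forward from the earlier date (August 28, 2222) to the later (December 1, 2222):
August 2222: 31 − 28 = 3 days remain.
Then September (30), October (31), November (30): 30 + 31 + 30 = 91 days.
December 1, 2222: 1 day.
Total: 3 + 91 + 1 = 95 days.
95 mod 7 = 4, so 4 days before Sunday is Wednesday.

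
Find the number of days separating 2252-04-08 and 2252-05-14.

April 2252: 30 − 8 = 22 days remain.
May 1–14, 2252: 14 days.
Total: 22 + 14 = 36 days.

36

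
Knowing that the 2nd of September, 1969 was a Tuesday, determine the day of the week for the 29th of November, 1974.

Day-of-year of September 2, 1969: 245.
Day-of-year of November 29, 1974: 333.
1969 has 365 days, so 365 − 245 = 120 days remain in 1969.
Full years: 1970: 365; 1971: 365; 1972: 366; 1973: 365. Sum = 1461.
Total: 120 + 1461 + 333 = 1914 days.
1914 mod 7 = 3, so 3 days after Tuesday is Friday.

Friday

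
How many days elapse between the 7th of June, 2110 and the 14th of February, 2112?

617

June 2110: 30 − 7 = 23 days remain.
Then 19 full months totalling 580 days.
February 1–14, 2112: 14 days (2112 is a leap year).
Total: 23 + 580 + 14 = 617 days.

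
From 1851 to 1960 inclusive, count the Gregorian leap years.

Years divisible by 4: 1852, 1856, …, 1960 — 28 in all.
Of these, 1900 is divisible by 100 but not 400, so not leap.
Leap years: 28 − 1 = 27.

27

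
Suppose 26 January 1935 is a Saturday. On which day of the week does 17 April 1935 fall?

Wednesday

January 1935: 31 − 26 = 5 days remain.
Then February 1935 (28), March (31): 28 + 31 = 59 days.
April 1–17, 1935: 17 days.
Total: 5 + 59 + 17 = 81 days.
81 mod 7 = 4, so 4 days after Saturday is Wednesday.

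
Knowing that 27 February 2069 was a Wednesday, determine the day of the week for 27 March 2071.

Friday

Day-of-year of February 27, 2069: 58.
Day-of-year of March 27, 2071: 86.
2069 has 365 days, so 365 − 58 = 307 days remain in 2069.
Full years: 2070: 365. Sum = 365.
Total: 307 + 365 + 86 = 758 days.
758 mod 7 = 2, so 2 days after Wednesday is Friday.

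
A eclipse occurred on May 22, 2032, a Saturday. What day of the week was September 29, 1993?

Count forward from the earlier date (September 29, 1993) to the later (May 22, 2032):
Day-of-year of September 29, 1993: 272.
Day-of-year of May 22, 2032: 143.
1993 has 365 days, so 365 − 272 = 93 days remain in 1993.
Full years 1994–2031: 29 common + 9 leap = 29×365 + 9×366 = 13879 days.
Total: 93 + 13879 + 143 = 14115 days.
14115 mod 7 = 3, so 3 days before Saturday is Wednesday.

Wednesday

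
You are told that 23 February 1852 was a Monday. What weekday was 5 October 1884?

Day-of-year of February 23, 1852: 54.
Day-of-year of October 5, 1884: 279.
1852 has 366 days, so 366 − 54 = 312 days remain in 1852.
Full years 1853–1883: 24 common + 7 leap = 24×365 + 7×366 = 11322 days.
Total: 312 + 11322 + 279 = 11913 days.
11913 mod 7 = 6, so 6 days after Monday is Sunday.

Sunday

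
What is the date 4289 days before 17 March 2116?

19 June 2104

Count 4289 days before March 17, 2116:
Day-of-year of June 19, 2104: 171.
Day-of-year of March 17, 2116: 77.
2104 has 366 days, so 366 − 171 = 195 days remain in 2104.
Full years 2105–2115: 9 common + 2 leap = 9×365 + 2×366 = 4017 days.
Total: 195 + 4017 + 77 = 4289 days.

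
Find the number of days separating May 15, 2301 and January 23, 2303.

618

May 15, 2301 → May 15, 2302: 365 days.
May 2302: 31 − 15 = 16 days remain.
Then June (30), July (31), August (31), September (30), October (31), November (30), December (31): 30 + 31 + 31 + 30 + 31 + 30 + 31 = 214 days.
January 1–23, 2303: 23 days.
Residual: 253 days.
Total: 618 days.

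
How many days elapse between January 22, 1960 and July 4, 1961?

529

Day-of-year of January 22, 1960: 22.
Day-of-year of July 4, 1961: 185.
1960 has 366 days, so 366 − 22 = 344 days remain in 1960.
Total: 344 + 185 = 529 days.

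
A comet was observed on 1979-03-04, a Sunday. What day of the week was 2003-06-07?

From March 4, 1979 to March 4, 2003: 24 years, of which 6 contain a Feb 29 — 18×365 + 6×366 = 8766 days.
(2000 is a leap year (divisible by 400).)
March 2003: 31 − 4 = 27 days remain.
Then April (30), May (31): 30 + 31 = 61 days.
June 1–7, 2003: 7 days.
Residual: 95 days.
Total: 8861 days.
8861 mod 7 = 6, so 6 days after Sunday is Saturday.

Saturday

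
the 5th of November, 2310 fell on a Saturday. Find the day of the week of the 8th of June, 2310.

Count forward from the earlier date (June 8, 2310) to the later (November 5, 2310):
June 2310: 30 − 8 = 22 days remain.
Then July (31), August (31), September (30), October (31): 31 + 31 + 30 + 31 = 123 days.
November 1–5, 2310: 5 days.
Total: 22 + 123 + 5 = 150 days.
150 mod 7 = 3, so 3 days before Saturday is Wednesday.

Wednesday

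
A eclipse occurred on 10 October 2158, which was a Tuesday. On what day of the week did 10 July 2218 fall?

Day-of-year of October 10, 2158: 283.
Day-of-year of July 10, 2218: 191.
2158 has 365 days, so 365 − 283 = 82 days remain in 2158.
Full years 2159–2217: 45 common + 14 leap = 45×365 + 14×366 = 21549 days.
Total: 82 + 21549 + 191 = 21822 days.
21822 mod 7 = 3, so 3 days after Tuesday is Friday.

Friday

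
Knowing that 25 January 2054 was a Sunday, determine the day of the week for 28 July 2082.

From January 25, 2054 to January 25, 2082: 28 years, of which 7 contain a Feb 29 — 21×365 + 7×366 = 10227 days.
January 2082: 31 − 25 = 6 days remain.
Then February 2082 (28), March (31), April (30), May (31), June (30): 28 + 31 + 30 + 31 + 30 = 150 days.
July 1–28, 2082: 28 days.
Residual: 184 days.
Total: 10411 days.
10411 mod 7 = 2, so 2 days after Sunday is Tuesday.

Tuesday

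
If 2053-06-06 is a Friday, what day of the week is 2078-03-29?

From June 6, 2053 to June 6, 2077: 24 years, of which 6 contain a Feb 29 — 18×365 + 6×366 = 8766 days.
June 2077: 30 − 6 = 24 days remain.
Then July (31), August (31), September (30), October (31), November (30), December (31), January (31), February 2078 (28): 31 + 31 + 30 + 31 + 30 + 31 + 31 + 28 = 243 days.
March 1–29, 2078: 29 days.
Residual: 296 days.
Total: 9062 days.
9062 mod 7 = 4, so 4 days after Friday is Tuesday.

Tuesday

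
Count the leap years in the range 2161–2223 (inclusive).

14

Years divisible by 4: 2164, 2168, …, 2220 — 15 in all.
Of these, 2200 is divisible by 100 but not 400, so not leap.
Leap years: 15 − 1 = 14.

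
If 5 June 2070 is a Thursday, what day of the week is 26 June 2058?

Wednesday

Count forward from the earlier date (June 26, 2058) to the later (June 5, 2070):
From June 26, 2058 to June 26, 2069: 11 years, of which 3 contain a Feb 29 — 8×365 + 3×366 = 4018 days.
June 2069: 30 − 26 = 4 days remain.
Then 11 full months totalling 335 days.
June 1–5, 2070: 5 days.
Residual: 344 days.
Total: 4362 days.
4362 mod 7 = 1, so 1 day before Thursday is Wednesday.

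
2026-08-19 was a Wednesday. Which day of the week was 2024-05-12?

Count forward from the earlier date (May 12, 2024) to the later (August 19, 2026):
May 2024: 31 − 12 = 19 days remain.
Then 26 full months totalling 791 days.
August 1–19, 2026: 19 days.
Total: 19 + 791 + 19 = 829 days.
829 mod 7 = 3, so 3 days before Wednesday is Sunday.

Sunday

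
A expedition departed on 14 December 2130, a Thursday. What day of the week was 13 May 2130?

Saturday

Count forward from the earlier date (May 13, 2130) to the later (December 14, 2130):
May 2130: 31 − 13 = 18 days remain.
Then June (30), July (31), August (31), September (30), October (31), November (30): 30 + 31 + 31 + 30 + 31 + 30 = 183 days.
December 1–14, 2130: 14 days.
Total: 18 + 183 + 14 = 215 days.
215 mod 7 = 5, so 5 days before Thursday is Saturday.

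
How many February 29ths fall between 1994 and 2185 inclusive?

Years divisible by 4: 1996, 2000, …, 2184 — 48 in all.
Of these, 2100 is divisible by 100 but not 400, so not leap.
2000 is divisible by 400, so still leap.
Leap years: 48 − 1 = 47.

47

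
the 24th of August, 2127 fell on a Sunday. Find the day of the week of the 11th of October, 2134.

Day-of-year of August 24, 2127: 236.
Day-of-year of October 11, 2134: 284.
2127 has 365 days, so 365 − 236 = 129 days remain in 2127.
Full years: 2128: 366; 2129: 365; 2130: 365; 2131: 365; 2132: 366; 2133: 365. Sum = 2192.
Total: 129 + 2192 + 284 = 2605 days.
2605 mod 7 = 1, so 1 day after Sunday is Monday.

Monday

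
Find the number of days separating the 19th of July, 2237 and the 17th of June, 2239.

July 19, 2237 → July 19, 2238: 365 days.
July 2238: 31 − 19 = 12 days remain.
Then 10 full months totalling 304 days.
June 1–17, 2239: 17 days.
Residual: 333 days.
Total: 698 days.

698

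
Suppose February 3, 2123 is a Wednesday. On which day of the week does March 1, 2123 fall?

February 2123: 28 − 3 = 25 days remain (2123 is not a leap year, so February has 28 days).
March 1, 2123: 1 day.
Total: 25 + 1 = 26 days.
26 mod 7 = 5, so 5 days after Wednesday is Monday.

Monday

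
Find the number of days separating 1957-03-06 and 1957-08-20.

167

March 1957: 31 − 6 = 25 days remain.
Then April (30), May (31), June (30), July (31): 30 + 31 + 30 + 31 = 122 days.
August 1–20, 1957: 20 days.
Total: 25 + 122 + 20 = 167 days.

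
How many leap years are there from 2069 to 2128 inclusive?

Years divisible by 4: 2072, 2076, …, 2128 — 15 in all.
Of these, 2100 is divisible by 100 but not 400, so not leap.
Leap years: 15 − 1 = 14.

14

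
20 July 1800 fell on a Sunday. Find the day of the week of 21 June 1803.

Tuesday

July 20, 1800 → July 20, 1801: 365 days.
July 20, 1801 → July 20, 1802: 365 days.
July 1802: 31 − 20 = 11 days remain.
Then 10 full months totalling 304 days.
June 1–21, 1803: 21 days.
Residual: 336 days.
Total: 1066 days.
1066 mod 7 = 2, so 2 days after Sunday is Tuesday.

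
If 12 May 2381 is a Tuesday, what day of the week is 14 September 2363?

Count forward from the earlier date (September 14, 2363) to the later (May 12, 2381):
Day-of-year of September 14, 2363: 257.
Day-of-year of May 12, 2381: 132.
2363 has 365 days, so 365 − 257 = 108 days remain in 2363.
Full years 2364–2380: 12 common + 5 leap = 12×365 + 5×366 = 6210 days.
Total: 108 + 6210 + 132 = 6450 days.
6450 mod 7 = 3, so 3 days before Tuesday is Saturday.

Saturday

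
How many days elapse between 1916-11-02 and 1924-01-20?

Day-of-year of November 2, 1916: 307.
Day-of-year of January 20, 1924: 20.
1916 has 366 days, so 366 − 307 = 59 days remain in 1916.
Full years 1917–1923: 6 common + 1 leap = 6×365 + 1×366 = 2556 days.
Total: 59 + 2556 + 20 = 2635 days.

2635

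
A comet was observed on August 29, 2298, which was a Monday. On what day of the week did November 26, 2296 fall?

Count forward from the earlier date (November 26, 2296) to the later (August 29, 2298):
November 26, 2296 → November 26, 2297: 365 days.
November 2297: 30 − 26 = 4 days remain.
Then December (31), January (31), February 2298 (28), March (31), April (30), May (31), June (30), July (31): 31 + 31 + 28 + 31 + 30 + 31 + 30 + 31 = 243 days.
August 1–29, 2298: 29 days.
Residual: 276 days.
Total: 641 days.
641 mod 7 = 4, so 4 days before Monday is Thursday.

Thursday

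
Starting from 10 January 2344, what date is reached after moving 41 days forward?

20 February 2344

Count 41 days after January 10, 2344:
January 2344: 31 − 10 = 21 days remain.
February 1–20, 2344: 20 days (2344 is a leap year).
Total: 21 + 20 = 41 days.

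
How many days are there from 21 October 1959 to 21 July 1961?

October 21, 1959 → October 21, 1960: 366 days (1960 is a leap year).
October 1960: 31 − 21 = 10 days remain.
Then November (30), December (31), January (31), February 1961 (28), March (31), April (30), May (31), June (30): 30 + 31 + 31 + 28 + 31 + 30 + 31 + 30 = 242 days.
July 1–21, 1961: 21 days.
Residual: 273 days.
Total: 639 days.

639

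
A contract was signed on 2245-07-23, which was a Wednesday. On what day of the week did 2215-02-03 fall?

Count forward from the earlier date (February 3, 2215) to the later (July 23, 2245):
From February 3, 2215 to February 3, 2245: 30 years, of which 8 contain a Feb 29 — 22×365 + 8×366 = 10958 days.
February 2245: 28 − 3 = 25 days remain (2245 is not a leap year, so February has 28 days).
Then March (31), April (30), May (31), June (30): 31 + 30 + 31 + 30 = 122 days.
July 1–23, 2245: 23 days.
Residual: 170 days.
Total: 11128 days.
11128 mod 7 = 5, so 5 days before Wednesday is Friday.

Friday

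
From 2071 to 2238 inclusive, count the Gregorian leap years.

Years divisible by 4: 2072, 2076, …, 2236 — 42 in all.
Of these, 2100, 2200 are divisible by 100 but not 400, so not leap.
Leap years: 42 − 2 = 40.

40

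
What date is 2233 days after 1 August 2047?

11 September 2053

Count 2233 days after August 1, 2047:
August 1, 2047 → August 1, 2048: 366 days (2048 is a leap year).
August 1, 2048 → August 1, 2049: 365 days.
August 1, 2049 → August 1, 2050: 365 days.
August 1, 2050 → August 1, 2051: 365 days.
August 1, 2051 → August 1, 2052: 366 days (2052 is a leap year).
August 1, 2052 → August 1, 2053: 365 days.
August 2053: 31 − 1 = 30 days remain.
September 1–11, 2053: 11 days.
Residual: 41 days.
Total: 2233 days.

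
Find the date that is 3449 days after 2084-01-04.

2093-06-14

Count 3449 days after January 4, 2084:
From January 4, 2084 to January 4, 2093: 9 years, of which 3 contain a Feb 29 — 6×365 + 3×366 = 3288 days.
January 2093: 31 − 4 = 27 days remain.
Then February 2093 (28), March (31), April (30), May (31): 28 + 31 + 30 + 31 = 120 days.
June 1–14, 2093: 14 days.
Residual: 161 days.
Total: 3449 days.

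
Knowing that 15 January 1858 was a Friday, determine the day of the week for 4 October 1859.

Tuesday

January 15, 1858 → January 15, 1859: 365 days.
January 1859: 31 − 15 = 16 days remain.
Then February 1859 (28), March (31), April (30), May (31), June (30), July (31), August (31), September (30): 28 + 31 + 30 + 31 + 30 + 31 + 31 + 30 = 242 days.
October 1–4, 1859: 4 days.
Residual: 262 days.
Total: 627 days.
627 mod 7 = 4, so 4 days after Friday is Tuesday.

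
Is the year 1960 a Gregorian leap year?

1960 is a leap year.

Yes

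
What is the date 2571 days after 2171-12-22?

2179-01-05

Count 2571 days after December 22, 2171:
Day-of-year of December 22, 2171: 356.
Day-of-year of January 5, 2179: 5.
2171 has 365 days, so 365 − 356 = 9 days remain in 2171.
Full years 2172–2178: 5 common + 2 leap = 5×365 + 2×366 = 2557 days.
Total: 9 + 2557 + 5 = 2571 days.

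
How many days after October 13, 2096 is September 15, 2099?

October 13, 2096 → October 13, 2097: 365 days.
October 13, 2097 → October 13, 2098: 365 days.
October 2098: 31 − 13 = 18 days remain.
Then 10 full months totalling 304 days.
September 1–15, 2099: 15 days.
Residual: 337 days.
Total: 1067 days.

1067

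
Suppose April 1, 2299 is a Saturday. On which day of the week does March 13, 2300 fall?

Day-of-year of April 1, 2299: 91.
Day-of-year of March 13, 2300: 72.
2299 has 365 days, so 365 − 91 = 274 days remain in 2299.
Total: 274 + 72 = 346 days.
346 mod 7 = 3, so 3 days after Saturday is Tuesday.

Tuesday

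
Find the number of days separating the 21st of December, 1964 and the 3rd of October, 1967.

1016

Day-of-year of December 21, 1964: 356.
Day-of-year of October 3, 1967: 276.
1964 has 366 days, so 366 − 356 = 10 days remain in 1964.
Full years: 1965: 365; 1966: 365. Sum = 730.
Total: 10 + 730 + 276 = 1016 days.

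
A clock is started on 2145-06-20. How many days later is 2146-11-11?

June 2145: 30 − 20 = 10 days remain.
Then 16 full months totalling 488 days.
November 1–11, 2146: 11 days.
Total: 10 + 488 + 11 = 509 days.

509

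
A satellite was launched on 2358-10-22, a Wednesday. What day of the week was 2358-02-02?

Count forward from the earlier date (February 2, 2358) to the later (October 22, 2358):
February 2358: 28 − 2 = 26 days remain (2358 is not a leap year, so February has 28 days).
Then March (31), April (30), May (31), June (30), July (31), August (31), September (30): 31 + 30 + 31 + 30 + 31 + 31 + 30 = 214 days.
October 1–22, 2358: 22 days.
Total: 26 + 214 + 22 = 262 days.
262 mod 7 = 3, so 3 days before Wednesday is Sunday.

Sunday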